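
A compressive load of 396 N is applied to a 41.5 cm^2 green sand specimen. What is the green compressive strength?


Formula: Compressive Strength = Force / Area
Strength = 396 N / 41.5 cm^2 = 9.5422 N/cm^2


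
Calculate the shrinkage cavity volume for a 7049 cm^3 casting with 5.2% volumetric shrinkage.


Formula: V_shrink = V_casting * shrinkage_pct / 100
V_shrink = 7049 cm^3 * 5.2 / 100 = 366.5480 cm^3

Final answer: 366.5480 cm^3


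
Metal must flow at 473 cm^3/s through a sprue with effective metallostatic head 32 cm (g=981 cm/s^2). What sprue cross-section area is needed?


Formula: v = sqrt(2*g*h), A = Q/v
Velocity: v = sqrt(2 * 981 * 32) = sqrt(62784) = 250.5674 cm/s
Sprue area: A = Q / v = 473 / 250.5674 = 1.8877 cm^2

1.8877 cm^2


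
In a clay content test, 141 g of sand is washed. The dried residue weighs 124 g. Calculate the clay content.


Formula: Clay% = (W_total - W_washed) / W_total * 100
Clay mass = 141 - 124 = 17 g
Clay% = 17 / 141 * 100 = 12.0567%

Answer: 12.0567%


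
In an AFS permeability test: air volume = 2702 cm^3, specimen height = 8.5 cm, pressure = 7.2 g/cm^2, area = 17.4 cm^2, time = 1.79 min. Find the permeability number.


Formula: Permeability Number P = (V * H) / (p * A * t)
Numerator: V * H = 2702 * 8.5 = 22967.0
Denominator: p * A * t = 7.2 * 17.4 * 1.79 = 224.2512
P = 22967.0 / 224.2512 = 102.4164

102.4164


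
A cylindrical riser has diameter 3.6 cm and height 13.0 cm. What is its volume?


Formula: V = pi * (D/2)^2 * H  (cylinder volume)
Radius = D/2 = 3.6/2 = 1.8 cm
V = pi * 1.8^2 * 13.0 = 132.3239 cm^3

132.3239 cm^3


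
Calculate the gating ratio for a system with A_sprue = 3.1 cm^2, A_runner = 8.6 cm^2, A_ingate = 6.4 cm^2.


Sprue:Runner:Ingate = 1 : 8.6/3.1 : 6.4/3.1 = 1:2.77:2.06

Answer: 1:2.77:2.06


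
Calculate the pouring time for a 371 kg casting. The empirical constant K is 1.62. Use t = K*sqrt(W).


Formula: t = K * sqrt(W)
sqrt(W) = sqrt(371) = 19.26136
t = 1.62 * 19.26136 = 31.2034 s

Final answer: 31.2034 s


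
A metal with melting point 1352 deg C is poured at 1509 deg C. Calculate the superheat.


Formula: Superheat = T_pour - T_melt
Superheat = 1509 - 1352 = 157 deg C

157 deg C


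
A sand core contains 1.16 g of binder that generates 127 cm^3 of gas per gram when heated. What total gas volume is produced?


Formula: V_gas = W_binder * gas_evolution_rate
V = 1.16 g * 127 cm^3/g = 147.3200 cm^3

147.3200 cm^3


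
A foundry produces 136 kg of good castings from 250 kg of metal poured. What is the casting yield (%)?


Formula: Casting Yield = (W_good / W_total) * 100
Yield = (136 kg / 250 kg) * 100 = 54.4000%

Answer: 54.4000%


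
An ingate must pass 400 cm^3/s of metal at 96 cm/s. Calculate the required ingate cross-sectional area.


Formula: A_ingate = Q / v  (continuity equation)
A = 400 cm^3/s / 96 cm/s = 4.1667 cm^2

4.1667 cm^2


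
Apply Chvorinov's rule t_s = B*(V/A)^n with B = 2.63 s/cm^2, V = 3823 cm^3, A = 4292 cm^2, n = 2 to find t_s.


Formula: t_s = B * (V/A)^n  (Chvorinov's rule, n=2)
Modulus M = V/A = 3823/4292 = 0.890727 cm
M^2 = 0.890727^2 = 0.793395 cm^2
t_s = 2.63 * 0.793395 = 2.0866 s

Answer: 2.0866 s


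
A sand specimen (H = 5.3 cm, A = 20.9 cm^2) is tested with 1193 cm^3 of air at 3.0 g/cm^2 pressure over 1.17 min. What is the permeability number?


Formula: Permeability Number P = (V * H) / (p * A * t)
Numerator: V * H = 1193 * 5.3 = 6322.9
Denominator: p * A * t = 3.0 * 20.9 * 1.17 = 73.359
P = 6322.9 / 73.359 = 86.1912

Answer: 86.1912


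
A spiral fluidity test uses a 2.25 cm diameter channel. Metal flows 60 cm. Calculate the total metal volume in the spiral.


Formula: V = pi * (d/2)^2 * L  (cylinder volume)
Radius = 2.25/2 = 1.125 cm
V = pi * 1.125^2 * 60 = 238.5647 cm^3

238.5647 cm^3


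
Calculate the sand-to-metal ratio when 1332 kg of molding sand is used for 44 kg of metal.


Formula: Sand-to-Metal Ratio = W_sand / W_metal
Ratio = 1332 kg / 44 kg = 30.2727


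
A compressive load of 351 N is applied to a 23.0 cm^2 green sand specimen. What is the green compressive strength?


Formula: Compressive Strength = Force / Area
Strength = 351 N / 23.0 cm^2 = 15.2609 N/cm^2


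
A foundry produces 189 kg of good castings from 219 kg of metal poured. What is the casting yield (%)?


Formula: Casting Yield = (W_good / W_total) * 100
Yield = (189 kg / 219 kg) * 100 = 86.3014%

Final answer: 86.3014%


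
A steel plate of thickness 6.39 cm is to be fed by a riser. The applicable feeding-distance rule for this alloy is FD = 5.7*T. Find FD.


Formula: FD = 5.7 * T  (riser feeding-distance rule)
FD = 5.7 * 6.39 cm = 36.4230 cm


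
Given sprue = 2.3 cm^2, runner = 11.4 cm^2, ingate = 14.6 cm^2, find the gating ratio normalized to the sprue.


Sprue:Runner:Ingate = 1 : 11.4/2.3 : 14.6/2.3 = 1:4.96:6.35

Answer: 1:4.96:6.35


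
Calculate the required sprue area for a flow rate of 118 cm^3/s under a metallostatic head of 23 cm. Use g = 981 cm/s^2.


Formula: v = sqrt(2*g*h), A = Q/v
Velocity: v = sqrt(2 * 981 * 23) = sqrt(45126) = 212.4288 cm/s
Sprue area: A = Q / v = 118 / 212.4288 = 0.5555 cm^2

Answer: 0.5555 cm^2


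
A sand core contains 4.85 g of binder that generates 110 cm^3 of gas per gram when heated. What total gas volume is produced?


Formula: V_gas = W_binder * gas_evolution_rate
V = 4.85 g * 110 cm^3/g = 533.5000 cm^3

Final answer: 533.5000 cm^3


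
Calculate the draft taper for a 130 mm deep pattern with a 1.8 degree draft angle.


Formula: taper = depth * tan(draft_angle)
tan(1.8 deg) = 0.0314263
taper = 130 mm * 0.0314263 = 4.0854 mm


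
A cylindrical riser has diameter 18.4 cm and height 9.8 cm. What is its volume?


Formula: V = pi * (D/2)^2 * H  (cylinder volume)
Radius = D/2 = 18.4/2 = 9.2 cm
V = pi * 9.2^2 * 9.8 = 2605.8631 cm^3

Final answer: 2605.8631 cm^3


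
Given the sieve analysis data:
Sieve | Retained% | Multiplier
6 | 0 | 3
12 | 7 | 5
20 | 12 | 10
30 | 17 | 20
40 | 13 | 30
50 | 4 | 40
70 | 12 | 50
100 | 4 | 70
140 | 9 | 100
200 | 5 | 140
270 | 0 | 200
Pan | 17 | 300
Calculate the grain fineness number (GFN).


Formula: GFN = sum(pct * multiplier) / sum(pct)
sum(pct * multiplier) = 8625
sum(pct) = 100
GFN = 8625 / 100 = 86.25

Final answer: 86.25


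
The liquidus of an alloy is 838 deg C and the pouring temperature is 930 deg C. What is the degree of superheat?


Formula: Superheat = T_pour - T_melt
Superheat = 930 - 838 = 92 deg C


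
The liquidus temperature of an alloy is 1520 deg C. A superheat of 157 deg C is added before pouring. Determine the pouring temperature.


Formula: T_pour = T_melt + Superheat
T_pour = 1520 + 157 = 1677 deg C


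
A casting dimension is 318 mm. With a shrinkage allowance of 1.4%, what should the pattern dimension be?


Formula: L_pattern = L_casting * (1 + shrinkage_rate/100)
Shrinkage factor = 1 + 1.4/100 = 1.014
L_pattern = 318 mm * 1.014 = 322.4520 mm

Answer: 322.4520 mm


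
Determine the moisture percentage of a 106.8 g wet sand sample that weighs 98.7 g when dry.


Formula: MC = (W_wet - W_dry) / W_wet * 100
Water mass = 106.8 - 98.7 = 8.1 g
MC = 8.1 / 106.8 * 100 = 7.5843%

Final answer: 7.5843%


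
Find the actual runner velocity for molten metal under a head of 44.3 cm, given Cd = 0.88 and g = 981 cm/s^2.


Formula: v = Cd * sqrt(2 * g * h)  (Torricelli with discharge coefficient)
2*g*h = 2 * 981 * 44.3 = 86916.6 cm^2/s^2
sqrt(86916.6) = 294.81621 cm/s
v = 0.88 * 294.81621 = 259.4383 cm/s

Final answer: 259.4383 cm/s


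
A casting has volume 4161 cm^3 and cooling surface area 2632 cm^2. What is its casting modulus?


Formula: Casting Modulus M = V / A
M = 4161 cm^3 / 2632 cm^2 = 1.5809 cm


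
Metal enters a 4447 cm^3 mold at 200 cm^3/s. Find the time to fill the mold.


Formula: t_fill = V_mold / Q_flow
t = 4447 cm^3 / 200 cm^3/s = 22.2350 s

Answer: 22.2350 s


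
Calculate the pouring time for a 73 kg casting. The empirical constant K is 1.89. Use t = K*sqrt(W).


Formula: t = K * sqrt(W)
sqrt(W) = sqrt(73) = 8.54400
t = 1.89 * 8.54400 = 16.1482 s


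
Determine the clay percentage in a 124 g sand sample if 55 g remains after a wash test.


Formula: Clay% = (W_total - W_washed) / W_total * 100
Clay mass = 124 - 55 = 69 g
Clay% = 69 / 124 * 100 = 55.6452%

55.6452%


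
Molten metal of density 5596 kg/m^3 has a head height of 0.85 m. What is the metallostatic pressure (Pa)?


Formula: P = rho * g * h
rho * g = 5596 * 9.81 = 54896.76 N/m^3
P = 54896.76 * 0.85 = 46662.2460 Pa

46662.2460 Pa


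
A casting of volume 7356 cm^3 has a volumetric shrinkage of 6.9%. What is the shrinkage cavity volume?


Formula: V_shrink = V_casting * shrinkage_pct / 100
V_shrink = 7356 cm^3 * 6.9 / 100 = 507.5640 cm^3

507.5640 cm^3


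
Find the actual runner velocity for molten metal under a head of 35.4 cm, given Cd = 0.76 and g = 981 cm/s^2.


Formula: v = Cd * sqrt(2 * g * h)  (Torricelli with discharge coefficient)
2*g*h = 2 * 981 * 35.4 = 69454.8 cm^2/s^2
sqrt(69454.8) = 263.54279 cm/s
v = 0.76 * 263.54279 = 200.2925 cm/s


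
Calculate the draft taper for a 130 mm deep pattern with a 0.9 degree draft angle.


Formula: taper = depth * tan(draft_angle)
tan(0.9 deg) = 0.0157093
taper = 130 mm * 0.0157093 = 2.0422 mm


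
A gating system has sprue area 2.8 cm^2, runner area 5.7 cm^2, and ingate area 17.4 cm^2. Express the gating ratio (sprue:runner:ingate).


Sprue:Runner:Ingate = 1 : 5.7/2.8 : 17.4/2.8 = 1:2.04:6.21

Answer: 1:2.04:6.21


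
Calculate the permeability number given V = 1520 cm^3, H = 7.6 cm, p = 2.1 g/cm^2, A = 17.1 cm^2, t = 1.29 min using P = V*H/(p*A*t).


Formula: Permeability Number P = (V * H) / (p * A * t)
Numerator: V * H = 1520 * 7.6 = 11552.0
Denominator: p * A * t = 2.1 * 17.1 * 1.29 = 46.3239
P = 11552.0 / 46.3239 = 249.3745

Final answer: 249.3745


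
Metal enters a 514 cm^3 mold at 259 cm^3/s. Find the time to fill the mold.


Formula: t_fill = V_mold / Q_flow
t = 514 cm^3 / 259 cm^3/s = 1.9846 s

Final answer: 1.9846 s


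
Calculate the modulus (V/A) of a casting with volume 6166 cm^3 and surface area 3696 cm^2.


Formula: Casting Modulus M = V / A
M = 6166 cm^3 / 3696 cm^2 = 1.6683 cm


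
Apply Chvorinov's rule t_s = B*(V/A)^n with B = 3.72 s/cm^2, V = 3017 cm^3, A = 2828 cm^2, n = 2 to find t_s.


Formula: t_s = B * (V/A)^n  (Chvorinov's rule, n=2)
Modulus M = V/A = 3017/2828 = 1.066832 cm
M^2 = 1.066832^2 = 1.138131 cm^2
t_s = 3.72 * 1.138131 = 4.2338 s


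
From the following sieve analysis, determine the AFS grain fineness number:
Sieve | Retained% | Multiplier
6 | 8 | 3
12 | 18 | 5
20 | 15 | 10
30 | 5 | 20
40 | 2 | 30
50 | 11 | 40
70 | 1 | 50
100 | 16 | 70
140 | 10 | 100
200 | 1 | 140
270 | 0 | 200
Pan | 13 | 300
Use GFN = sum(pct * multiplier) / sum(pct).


Formula: GFN = sum(pct * multiplier) / sum(pct)
sum(pct * multiplier) = 7074
sum(pct) = 100
GFN = 7074 / 100 = 70.74

70.74


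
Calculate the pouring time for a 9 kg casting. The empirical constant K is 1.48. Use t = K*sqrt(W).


Formula: t = K * sqrt(W)
sqrt(W) = sqrt(9) = 3.00000
t = 1.48 * 3.00000 = 4.4400 s

Answer: 4.4400 s


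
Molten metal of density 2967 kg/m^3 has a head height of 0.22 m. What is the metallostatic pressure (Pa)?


Formula: P = rho * g * h
rho * g = 2967 * 9.81 = 29106.27 N/m^3
P = 29106.27 * 0.22 = 6403.3794 Pa

6403.3794 Pa


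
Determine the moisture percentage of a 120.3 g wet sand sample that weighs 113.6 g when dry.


Formula: MC = (W_wet - W_dry) / W_wet * 100
Water mass = 120.3 - 113.6 = 6.7 g
MC = 6.7 / 120.3 * 100 = 5.5694%

Final answer: 5.5694%


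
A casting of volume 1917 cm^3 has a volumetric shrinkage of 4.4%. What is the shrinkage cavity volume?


Formula: V_shrink = V_casting * shrinkage_pct / 100
V_shrink = 1917 cm^3 * 4.4 / 100 = 84.3480 cm^3

84.3480 cm^3


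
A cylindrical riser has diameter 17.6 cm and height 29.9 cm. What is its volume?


Formula: V = pi * (D/2)^2 * H  (cylinder volume)
Radius = D/2 = 17.6/2 = 8.8 cm
V = pi * 8.8^2 * 29.9 = 7274.2196 cm^3

7274.2196 cm^3


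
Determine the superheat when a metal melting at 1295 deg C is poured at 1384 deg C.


Formula: Superheat = T_pour - T_melt
Superheat = 1384 - 1295 = 89 deg C


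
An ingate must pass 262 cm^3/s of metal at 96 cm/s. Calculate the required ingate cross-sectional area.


Formula: A_ingate = Q / v  (continuity equation)
A = 262 cm^3/s / 96 cm/s = 2.7292 cm^2

Final answer: 2.7292 cm^2


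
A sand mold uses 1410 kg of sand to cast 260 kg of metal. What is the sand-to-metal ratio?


Formula: Sand-to-Metal Ratio = W_sand / W_metal
Ratio = 1410 kg / 260 kg = 5.4231


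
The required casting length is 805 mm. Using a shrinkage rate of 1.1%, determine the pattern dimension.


Formula: L_pattern = L_casting * (1 + shrinkage_rate/100)
Shrinkage factor = 1 + 1.1/100 = 1.011
L_pattern = 805 mm * 1.011 = 813.8550 mm

Answer: 813.8550 mm


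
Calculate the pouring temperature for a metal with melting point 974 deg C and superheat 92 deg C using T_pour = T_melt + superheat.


Formula: T_pour = T_melt + Superheat
T_pour = 974 + 92 = 1066 deg C

1066 deg C


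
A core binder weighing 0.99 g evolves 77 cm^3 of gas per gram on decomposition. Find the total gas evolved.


Formula: V_gas = W_binder * gas_evolution_rate
V = 0.99 g * 77 cm^3/g = 76.2300 cm^3


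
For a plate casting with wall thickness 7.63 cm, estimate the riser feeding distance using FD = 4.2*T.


Formula: FD = 4.2 * T  (riser feeding-distance rule)
FD = 4.2 * 7.63 cm = 32.0460 cm

32.0460 cm


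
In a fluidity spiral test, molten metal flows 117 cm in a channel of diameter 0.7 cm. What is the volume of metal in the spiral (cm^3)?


Formula: V = pi * (d/2)^2 * L  (cylinder volume)
Radius = 0.7/2 = 0.35 cm
V = pi * 0.35^2 * 117 = 45.0269 cm^3


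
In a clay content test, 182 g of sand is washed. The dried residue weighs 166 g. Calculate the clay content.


Formula: Clay% = (W_total - W_washed) / W_total * 100
Clay mass = 182 - 166 = 16 g
Clay% = 16 / 182 * 100 = 8.7912%

Final answer: 8.7912%


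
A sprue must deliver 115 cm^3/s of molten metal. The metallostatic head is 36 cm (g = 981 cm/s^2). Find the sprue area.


Formula: v = sqrt(2*g*h), A = Q/v
Velocity: v = sqrt(2 * 981 * 36) = sqrt(70632) = 265.7668 cm/s
Sprue area: A = Q / v = 115 / 265.7668 = 0.4327 cm^2

Answer: 0.4327 cm^2


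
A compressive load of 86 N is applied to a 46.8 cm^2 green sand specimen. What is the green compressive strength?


Formula: Compressive Strength = Force / Area
Strength = 86 N / 46.8 cm^2 = 1.8376 N/cm^2

Answer: 1.8376 N/cm^2


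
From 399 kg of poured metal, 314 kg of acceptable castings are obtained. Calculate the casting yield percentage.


Formula: Casting Yield = (W_good / W_total) * 100
Yield = (314 kg / 399 kg) * 100 = 78.6967%

Final answer: 78.6967%


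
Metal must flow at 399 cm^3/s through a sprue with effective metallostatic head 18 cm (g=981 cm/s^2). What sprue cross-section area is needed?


Formula: v = sqrt(2*g*h), A = Q/v
Velocity: v = sqrt(2 * 981 * 18) = sqrt(35316) = 187.9255 cm/s
Sprue area: A = Q / v = 399 / 187.9255 = 2.1232 cm^2

Final answer: 2.1232 cm^2


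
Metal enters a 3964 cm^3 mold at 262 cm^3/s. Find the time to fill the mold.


Formula: t_fill = V_mold / Q_flow
t = 3964 cm^3 / 262 cm^3/s = 15.1298 s

Final answer: 15.1298 s


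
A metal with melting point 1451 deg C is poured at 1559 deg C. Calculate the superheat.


Formula: Superheat = T_pour - T_melt
Superheat = 1559 - 1451 = 108 deg C

Answer: 108 deg C


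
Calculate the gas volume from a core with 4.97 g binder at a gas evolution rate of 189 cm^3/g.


Formula: V_gas = W_binder * gas_evolution_rate
V = 4.97 g * 189 cm^3/g = 939.3300 cm^3


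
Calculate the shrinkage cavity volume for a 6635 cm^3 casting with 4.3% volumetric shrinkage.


Formula: V_shrink = V_casting * shrinkage_pct / 100
V_shrink = 6635 cm^3 * 4.3 / 100 = 285.3050 cm^3

Final answer: 285.3050 cm^3


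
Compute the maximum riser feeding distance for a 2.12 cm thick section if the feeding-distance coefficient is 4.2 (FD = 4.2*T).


Formula: FD = 4.2 * T  (riser feeding-distance rule)
FD = 4.2 * 2.12 cm = 8.9040 cm

Answer: 8.9040 cm


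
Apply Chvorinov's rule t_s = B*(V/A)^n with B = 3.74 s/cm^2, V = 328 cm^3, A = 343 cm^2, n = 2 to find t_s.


Formula: t_s = B * (V/A)^n  (Chvorinov's rule, n=2)
Modulus M = V/A = 328/343 = 0.956268 cm
M^2 = 0.956268^2 = 0.914448 cm^2
t_s = 3.74 * 0.914448 = 3.4200 s

Answer: 3.4200 s


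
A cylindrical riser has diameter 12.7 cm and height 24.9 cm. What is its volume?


Formula: V = pi * (D/2)^2 * H  (cylinder volume)
Radius = D/2 = 12.7/2 = 6.35 cm
V = pi * 6.35^2 * 24.9 = 3154.2541 cm^3

3154.2541 cm^3


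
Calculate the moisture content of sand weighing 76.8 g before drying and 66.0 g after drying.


Formula: MC = (W_wet - W_dry) / W_wet * 100
Water mass = 76.8 - 66.0 = 10.8 g
MC = 10.8 / 76.8 * 100 = 14.0625%

Answer: 14.0625%


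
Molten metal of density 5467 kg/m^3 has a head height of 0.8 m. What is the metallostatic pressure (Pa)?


Formula: P = rho * g * h
rho * g = 5467 * 9.81 = 53631.27 N/m^3
P = 53631.27 * 0.8 = 42905.0160 Pa

Answer: 42905.0160 Pa


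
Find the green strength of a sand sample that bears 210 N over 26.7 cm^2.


Formula: Compressive Strength = Force / Area
Strength = 210 N / 26.7 cm^2 = 7.8652 N/cm^2

7.8652 N/cm^2


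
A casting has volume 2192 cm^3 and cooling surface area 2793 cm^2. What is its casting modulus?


Formula: Casting Modulus M = V / A
M = 2192 cm^3 / 2793 cm^2 = 0.7848 cm

Final answer: 0.7848 cm


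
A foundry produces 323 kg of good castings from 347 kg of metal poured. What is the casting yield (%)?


Formula: Casting Yield = (W_good / W_total) * 100
Yield = (323 kg / 347 kg) * 100 = 93.0836%

93.0836%


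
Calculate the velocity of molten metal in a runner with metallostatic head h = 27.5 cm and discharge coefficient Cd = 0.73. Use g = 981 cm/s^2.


Formula: v = Cd * sqrt(2 * g * h)  (Torricelli with discharge coefficient)
2*g*h = 2 * 981 * 27.5 = 53955.0 cm^2/s^2
sqrt(53955.0) = 232.28216 cm/s
v = 0.73 * 232.28216 = 169.5660 cm/s

Answer: 169.5660 cm/s


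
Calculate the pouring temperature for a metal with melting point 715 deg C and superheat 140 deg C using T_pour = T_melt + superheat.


Formula: T_pour = T_melt + Superheat
T_pour = 715 + 140 = 855 deg C

Answer: 855 deg C


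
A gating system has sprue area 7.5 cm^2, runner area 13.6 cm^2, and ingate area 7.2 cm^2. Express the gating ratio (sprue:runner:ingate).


Sprue:Runner:Ingate = 1 : 13.6/7.5 : 7.2/7.5 = 1:1.81:0.96

1:1.81:0.96


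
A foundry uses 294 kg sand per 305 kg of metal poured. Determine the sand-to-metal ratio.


Formula: Sand-to-Metal Ratio = W_sand / W_metal
Ratio = 294 kg / 305 kg = 0.9639


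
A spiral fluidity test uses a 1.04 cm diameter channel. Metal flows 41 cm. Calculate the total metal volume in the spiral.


Formula: V = pi * (d/2)^2 * L  (cylinder volume)
Radius = 1.04/2 = 0.52 cm
V = pi * 0.52^2 * 41 = 34.8290 cm^3

34.8290 cm^3


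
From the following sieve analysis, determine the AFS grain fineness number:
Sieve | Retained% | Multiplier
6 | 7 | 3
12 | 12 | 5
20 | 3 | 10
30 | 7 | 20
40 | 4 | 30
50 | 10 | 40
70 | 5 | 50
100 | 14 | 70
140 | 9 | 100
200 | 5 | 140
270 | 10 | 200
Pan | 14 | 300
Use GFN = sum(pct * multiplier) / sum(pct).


Formula: GFN = sum(pct * multiplier) / sum(pct)
sum(pct * multiplier) = 9801
sum(pct) = 100
GFN = 9801 / 100 = 98.01


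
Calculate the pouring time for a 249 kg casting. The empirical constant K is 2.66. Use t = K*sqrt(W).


Formula: t = K * sqrt(W)
sqrt(W) = sqrt(249) = 15.77973
t = 2.66 * 15.77973 = 41.9741 s


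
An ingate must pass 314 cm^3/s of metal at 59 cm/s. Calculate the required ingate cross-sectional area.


Formula: A_ingate = Q / v  (continuity equation)
A = 314 cm^3/s / 59 cm/s = 5.3220 cm^2

Answer: 5.3220 cm^2


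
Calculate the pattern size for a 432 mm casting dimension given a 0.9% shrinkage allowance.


Formula: L_pattern = L_casting * (1 + shrinkage_rate/100)
Shrinkage factor = 1 + 0.9/100 = 1.009
L_pattern = 432 mm * 1.009 = 435.8880 mm

Answer: 435.8880 mm


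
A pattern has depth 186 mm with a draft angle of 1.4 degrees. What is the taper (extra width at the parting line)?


Formula: taper = depth * tan(draft_angle)
tan(1.4 deg) = 0.0244395
taper = 186 mm * 0.0244395 = 4.5457 mm


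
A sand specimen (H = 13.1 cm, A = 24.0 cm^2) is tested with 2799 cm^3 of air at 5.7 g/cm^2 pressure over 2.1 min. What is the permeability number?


Formula: Permeability Number P = (V * H) / (p * A * t)
Numerator: V * H = 2799 * 13.1 = 36666.9
Denominator: p * A * t = 5.7 * 24.0 * 2.1 = 287.28
P = 36666.9 / 287.28 = 127.6347

Final answer: 127.6347


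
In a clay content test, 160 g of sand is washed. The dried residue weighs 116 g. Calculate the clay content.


Formula: Clay% = (W_total - W_washed) / W_total * 100
Clay mass = 160 - 116 = 44 g
Clay% = 44 / 160 * 100 = 27.5000%

Final answer: 27.5000%


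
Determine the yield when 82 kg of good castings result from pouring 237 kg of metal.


Formula: Casting Yield = (W_good / W_total) * 100
Yield = (82 kg / 237 kg) * 100 = 34.5992%

Answer: 34.5992%


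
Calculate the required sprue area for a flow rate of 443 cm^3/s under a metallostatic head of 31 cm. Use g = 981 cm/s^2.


Formula: v = sqrt(2*g*h), A = Q/v
Velocity: v = sqrt(2 * 981 * 31) = sqrt(60822) = 246.6212 cm/s
Sprue area: A = Q / v = 443 / 246.6212 = 1.7963 cm^2

1.7963 cm^2


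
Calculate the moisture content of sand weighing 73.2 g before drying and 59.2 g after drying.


Formula: MC = (W_wet - W_dry) / W_wet * 100
Water mass = 73.2 - 59.2 = 14.0 g
MC = 14.0 / 73.2 * 100 = 19.1257%

Final answer: 19.1257%


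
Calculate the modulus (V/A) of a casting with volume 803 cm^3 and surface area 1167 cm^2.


Formula: Casting Modulus M = V / A
M = 803 cm^3 / 1167 cm^2 = 0.6881 cm

Answer: 0.6881 cm


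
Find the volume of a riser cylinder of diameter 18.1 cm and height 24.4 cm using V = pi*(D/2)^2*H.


Formula: V = pi * (D/2)^2 * H  (cylinder volume)
Radius = D/2 = 18.1/2 = 9.05 cm
V = pi * 9.05^2 * 24.4 = 6278.2247 cm^3


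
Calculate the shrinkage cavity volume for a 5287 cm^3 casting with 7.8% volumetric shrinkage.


Formula: V_shrink = V_casting * shrinkage_pct / 100
V_shrink = 5287 cm^3 * 7.8 / 100 = 412.3860 cm^3

412.3860 cm^3


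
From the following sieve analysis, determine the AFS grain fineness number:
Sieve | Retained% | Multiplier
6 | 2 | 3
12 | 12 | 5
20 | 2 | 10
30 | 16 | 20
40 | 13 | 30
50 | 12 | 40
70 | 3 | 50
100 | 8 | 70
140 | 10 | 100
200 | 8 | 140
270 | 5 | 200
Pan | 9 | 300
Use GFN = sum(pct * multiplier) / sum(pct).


Formula: GFN = sum(pct * multiplier) / sum(pct)
sum(pct * multiplier) = 7806
sum(pct) = 100
GFN = 7806 / 100 = 78.06


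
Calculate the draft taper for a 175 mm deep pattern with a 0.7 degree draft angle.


Formula: taper = depth * tan(draft_angle)
tan(0.7 deg) = 0.0122179
taper = 175 mm * 0.0122179 = 2.1381 mm

Final answer: 2.1381 mm


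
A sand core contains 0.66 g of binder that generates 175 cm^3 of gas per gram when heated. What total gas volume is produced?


Formula: V_gas = W_binder * gas_evolution_rate
V = 0.66 g * 175 cm^3/g = 115.5000 cm^3

Answer: 115.5000 cm^3


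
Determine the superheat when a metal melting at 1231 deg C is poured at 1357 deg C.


Formula: Superheat = T_pour - T_melt
Superheat = 1357 - 1231 = 126 deg C

Final answer: 126 deg C


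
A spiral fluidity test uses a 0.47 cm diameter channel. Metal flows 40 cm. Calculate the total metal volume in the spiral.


Formula: V = pi * (d/2)^2 * L  (cylinder volume)
Radius = 0.47/2 = 0.235 cm
V = pi * 0.235^2 * 40 = 6.9398 cm^3


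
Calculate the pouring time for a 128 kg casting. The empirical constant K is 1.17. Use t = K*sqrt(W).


Formula: t = K * sqrt(W)
sqrt(W) = sqrt(128) = 11.31371
t = 1.17 * 11.31371 = 13.2370 s


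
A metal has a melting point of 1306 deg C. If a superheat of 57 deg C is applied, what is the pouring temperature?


Formula: T_pour = T_melt + Superheat
T_pour = 1306 + 57 = 1363 deg C

1363 deg C


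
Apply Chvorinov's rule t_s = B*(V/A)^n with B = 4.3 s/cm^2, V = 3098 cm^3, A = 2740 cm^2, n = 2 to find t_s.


Formula: t_s = B * (V/A)^n  (Chvorinov's rule, n=2)
Modulus M = V/A = 3098/2740 = 1.130657 cm
M^2 = 1.130657^2 = 1.278385 cm^2
t_s = 4.3 * 1.278385 = 5.4971 s

5.4971 s


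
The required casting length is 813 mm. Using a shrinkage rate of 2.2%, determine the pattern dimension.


Formula: L_pattern = L_casting * (1 + shrinkage_rate/100)
Shrinkage factor = 1 + 2.2/100 = 1.022
L_pattern = 813 mm * 1.022 = 830.8860 mm

830.8860 mm


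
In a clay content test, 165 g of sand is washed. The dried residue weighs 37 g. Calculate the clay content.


Formula: Clay% = (W_total - W_washed) / W_total * 100
Clay mass = 165 - 37 = 128 g
Clay% = 128 / 165 * 100 = 77.5758%

77.5758%


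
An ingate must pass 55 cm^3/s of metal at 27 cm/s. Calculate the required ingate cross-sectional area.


Formula: A_ingate = Q / v  (continuity equation)
A = 55 cm^3/s / 27 cm/s = 2.0370 cm^2


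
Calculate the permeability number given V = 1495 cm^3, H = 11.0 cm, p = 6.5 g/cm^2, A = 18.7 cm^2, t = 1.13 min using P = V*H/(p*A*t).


Formula: Permeability Number P = (V * H) / (p * A * t)
Numerator: V * H = 1495 * 11.0 = 16445.0
Denominator: p * A * t = 6.5 * 18.7 * 1.13 = 137.3515
P = 16445.0 / 137.3515 = 119.7293

119.7293


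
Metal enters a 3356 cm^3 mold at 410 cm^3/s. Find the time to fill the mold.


Formula: t_fill = V_mold / Q_flow
t = 3356 cm^3 / 410 cm^3/s = 8.1854 s


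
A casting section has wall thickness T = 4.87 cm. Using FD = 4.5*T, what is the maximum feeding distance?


Formula: FD = 4.5 * T  (riser feeding-distance rule)
FD = 4.5 * 4.87 cm = 21.9150 cm


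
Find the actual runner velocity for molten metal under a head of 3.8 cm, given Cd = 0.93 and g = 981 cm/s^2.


Formula: v = Cd * sqrt(2 * g * h)  (Torricelli with discharge coefficient)
2*g*h = 2 * 981 * 3.8 = 7455.6 cm^2/s^2
sqrt(7455.6) = 86.34582 cm/s
v = 0.93 * 86.34582 = 80.3016 cm/s

Answer: 80.3016 cm/s


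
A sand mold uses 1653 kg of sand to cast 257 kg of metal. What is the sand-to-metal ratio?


Formula: Sand-to-Metal Ratio = W_sand / W_metal
Ratio = 1653 kg / 257 kg = 6.4319


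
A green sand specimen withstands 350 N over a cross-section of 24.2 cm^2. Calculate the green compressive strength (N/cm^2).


Formula: Compressive Strength = Force / Area
Strength = 350 N / 24.2 cm^2 = 14.4628 N/cm^2

Answer: 14.4628 N/cm^2


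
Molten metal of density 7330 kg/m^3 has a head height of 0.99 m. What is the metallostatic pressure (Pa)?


Formula: P = rho * g * h
rho * g = 7330 * 9.81 = 71907.3 N/m^3
P = 71907.3 * 0.99 = 71188.2270 Pa

71188.2270 Pa


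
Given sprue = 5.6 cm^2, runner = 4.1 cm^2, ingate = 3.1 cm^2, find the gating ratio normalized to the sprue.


Sprue:Runner:Ingate = 1 : 4.1/5.6 : 3.1/5.6 = 1:0.73:0.55

1:0.73:0.55


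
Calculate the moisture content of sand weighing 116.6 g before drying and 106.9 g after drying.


Formula: MC = (W_wet - W_dry) / W_wet * 100
Water mass = 116.6 - 106.9 = 9.7 g
MC = 9.7 / 116.6 * 100 = 8.3190%

Answer: 8.3190%


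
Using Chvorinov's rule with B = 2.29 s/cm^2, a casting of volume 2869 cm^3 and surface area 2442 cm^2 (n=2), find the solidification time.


Formula: t_s = B * (V/A)^n  (Chvorinov's rule, n=2)
Modulus M = V/A = 2869/2442 = 1.174857 cm
M^2 = 1.174857^2 = 1.380289 cm^2
t_s = 2.29 * 1.380289 = 3.1609 s


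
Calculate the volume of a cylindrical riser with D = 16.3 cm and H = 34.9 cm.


Formula: V = pi * (D/2)^2 * H  (cylinder volume)
Radius = D/2 = 16.3/2 = 8.15 cm
V = pi * 8.15^2 * 34.9 = 7282.6681 cm^3

Final answer: 7282.6681 cm^3


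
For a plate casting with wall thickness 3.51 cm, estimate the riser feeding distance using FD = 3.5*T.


Formula: FD = 3.5 * T  (riser feeding-distance rule)
FD = 3.5 * 3.51 cm = 12.2850 cm

Final answer: 12.2850 cm


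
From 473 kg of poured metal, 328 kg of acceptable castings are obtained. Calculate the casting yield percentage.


Formula: Casting Yield = (W_good / W_total) * 100
Yield = (328 kg / 473 kg) * 100 = 69.3446%


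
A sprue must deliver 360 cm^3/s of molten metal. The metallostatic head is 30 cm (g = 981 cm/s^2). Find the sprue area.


Formula: v = sqrt(2*g*h), A = Q/v
Velocity: v = sqrt(2 * 981 * 30) = sqrt(58860) = 242.6108 cm/s
Sprue area: A = Q / v = 360 / 242.6108 = 1.4839 cm^2


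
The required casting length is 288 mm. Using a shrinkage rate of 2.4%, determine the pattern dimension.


Formula: L_pattern = L_casting * (1 + shrinkage_rate/100)
Shrinkage factor = 1 + 2.4/100 = 1.024
L_pattern = 288 mm * 1.024 = 294.9120 mm


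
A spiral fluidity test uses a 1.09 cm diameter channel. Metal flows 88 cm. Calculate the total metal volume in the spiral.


Formula: V = pi * (d/2)^2 * L  (cylinder volume)
Radius = 1.09/2 = 0.545 cm
V = pi * 0.545^2 * 88 = 82.1156 cm^3

82.1156 cm^3


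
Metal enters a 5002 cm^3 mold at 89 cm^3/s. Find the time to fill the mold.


Formula: t_fill = V_mold / Q_flow
t = 5002 cm^3 / 89 cm^3/s = 56.2022 s

Final answer: 56.2022 s


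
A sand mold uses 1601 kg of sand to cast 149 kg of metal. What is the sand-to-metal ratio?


Formula: Sand-to-Metal Ratio = W_sand / W_metal
Ratio = 1601 kg / 149 kg = 10.7450

Final answer: 10.7450


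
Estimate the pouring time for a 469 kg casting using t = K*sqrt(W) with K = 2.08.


Formula: t = K * sqrt(W)
sqrt(W) = sqrt(469) = 21.65641
t = 2.08 * 21.65641 = 45.0453 s


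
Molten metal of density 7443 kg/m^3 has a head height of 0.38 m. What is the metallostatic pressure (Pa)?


Formula: P = rho * g * h
rho * g = 7443 * 9.81 = 73015.83 N/m^3
P = 73015.83 * 0.38 = 27746.0154 Pa


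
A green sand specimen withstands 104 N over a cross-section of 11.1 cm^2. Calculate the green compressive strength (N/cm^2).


Formula: Compressive Strength = Force / Area
Strength = 104 N / 11.1 cm^2 = 9.3694 N/cm^2

Answer: 9.3694 N/cm^2


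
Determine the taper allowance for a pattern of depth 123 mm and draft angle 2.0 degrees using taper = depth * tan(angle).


Formula: taper = depth * tan(draft_angle)
tan(2.0 deg) = 0.0349208
taper = 123 mm * 0.0349208 = 4.2953 mm

Answer: 4.2953 mm


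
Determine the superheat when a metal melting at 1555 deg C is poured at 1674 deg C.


Formula: Superheat = T_pour - T_melt
Superheat = 1674 - 1555 = 119 deg C


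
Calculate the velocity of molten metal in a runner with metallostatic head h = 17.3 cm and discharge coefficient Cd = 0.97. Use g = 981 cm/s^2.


Formula: v = Cd * sqrt(2 * g * h)  (Torricelli with discharge coefficient)
2*g*h = 2 * 981 * 17.3 = 33942.6 cm^2/s^2
sqrt(33942.6) = 184.23518 cm/s
v = 0.97 * 184.23518 = 178.7081 cm/s

178.7081 cm/s


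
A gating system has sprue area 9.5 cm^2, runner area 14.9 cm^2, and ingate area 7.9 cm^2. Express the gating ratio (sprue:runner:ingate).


Sprue:Runner:Ingate = 1 : 14.9/9.5 : 7.9/9.5 = 1:1.57:0.83

Answer: 1:1.57:0.83


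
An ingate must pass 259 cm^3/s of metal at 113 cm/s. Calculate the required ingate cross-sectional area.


Formula: A_ingate = Q / v  (continuity equation)
A = 259 cm^3/s / 113 cm/s = 2.2920 cm^2

Answer: 2.2920 cm^2


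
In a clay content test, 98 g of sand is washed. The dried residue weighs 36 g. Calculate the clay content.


Formula: Clay% = (W_total - W_washed) / W_total * 100
Clay mass = 98 - 36 = 62 g
Clay% = 62 / 98 * 100 = 63.2653%

63.2653%


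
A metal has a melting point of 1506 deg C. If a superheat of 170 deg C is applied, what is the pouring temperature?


Formula: T_pour = T_melt + Superheat
T_pour = 1506 + 170 = 1676 deg C


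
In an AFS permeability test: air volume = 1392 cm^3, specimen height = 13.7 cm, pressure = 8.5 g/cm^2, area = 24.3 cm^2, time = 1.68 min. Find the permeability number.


Formula: Permeability Number P = (V * H) / (p * A * t)
Numerator: V * H = 1392 * 13.7 = 19070.4
Denominator: p * A * t = 8.5 * 24.3 * 1.68 = 347.004
P = 19070.4 / 347.004 = 54.9573

Final answer: 54.9573


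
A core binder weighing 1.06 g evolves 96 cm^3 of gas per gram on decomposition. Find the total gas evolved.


Formula: V_gas = W_binder * gas_evolution_rate
V = 1.06 g * 96 cm^3/g = 101.7600 cm^3

101.7600 cm^3


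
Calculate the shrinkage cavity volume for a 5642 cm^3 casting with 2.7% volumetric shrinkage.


Formula: V_shrink = V_casting * shrinkage_pct / 100
V_shrink = 5642 cm^3 * 2.7 / 100 = 152.3340 cm^3

Answer: 152.3340 cm^3


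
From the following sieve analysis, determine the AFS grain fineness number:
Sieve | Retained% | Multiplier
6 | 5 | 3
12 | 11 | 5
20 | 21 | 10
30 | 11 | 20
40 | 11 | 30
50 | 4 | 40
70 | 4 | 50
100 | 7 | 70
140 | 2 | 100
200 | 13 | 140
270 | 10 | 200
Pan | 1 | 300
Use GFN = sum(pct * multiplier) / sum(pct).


Formula: GFN = sum(pct * multiplier) / sum(pct)
sum(pct * multiplier) = 6000
sum(pct) = 100
GFN = 6000 / 100 = 60.00

60.00


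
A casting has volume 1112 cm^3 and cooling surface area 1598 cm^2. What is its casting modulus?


Formula: Casting Modulus M = V / A
M = 1112 cm^3 / 1598 cm^2 = 0.6959 cm

Answer: 0.6959 cm


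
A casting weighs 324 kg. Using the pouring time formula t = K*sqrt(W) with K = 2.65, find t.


Formula: t = K * sqrt(W)
sqrt(W) = sqrt(324) = 18.00000
t = 2.65 * 18.00000 = 47.7000 s

Final answer: 47.7000 s


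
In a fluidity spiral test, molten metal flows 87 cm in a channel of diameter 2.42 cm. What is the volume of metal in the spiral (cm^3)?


Formula: V = pi * (d/2)^2 * L  (cylinder volume)
Radius = 2.42/2 = 1.21 cm
V = pi * 1.21^2 * 87 = 400.1657 cm^3


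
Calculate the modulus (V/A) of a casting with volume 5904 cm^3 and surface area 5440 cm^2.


Formula: Casting Modulus M = V / A
M = 5904 cm^3 / 5440 cm^2 = 1.0853 cm


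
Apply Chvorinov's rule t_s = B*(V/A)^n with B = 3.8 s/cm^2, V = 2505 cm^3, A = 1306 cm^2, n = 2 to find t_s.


Formula: t_s = B * (V/A)^n  (Chvorinov's rule, n=2)
Modulus M = V/A = 2505/1306 = 1.918070 cm
M^2 = 1.918070^2 = 3.678993 cm^2
t_s = 3.8 * 3.678993 = 13.9802 s

Answer: 13.9802 s


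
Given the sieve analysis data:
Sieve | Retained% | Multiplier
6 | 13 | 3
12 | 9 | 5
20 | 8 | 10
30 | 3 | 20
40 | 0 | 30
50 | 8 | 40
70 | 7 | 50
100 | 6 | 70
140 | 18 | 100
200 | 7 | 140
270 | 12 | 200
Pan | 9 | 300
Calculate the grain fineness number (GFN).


Formula: GFN = sum(pct * multiplier) / sum(pct)
sum(pct * multiplier) = 9194
sum(pct) = 100
GFN = 9194 / 100 = 91.94

Final answer: 91.94


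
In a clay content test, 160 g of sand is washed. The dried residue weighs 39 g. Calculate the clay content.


Formula: Clay% = (W_total - W_washed) / W_total * 100
Clay mass = 160 - 39 = 121 g
Clay% = 121 / 160 * 100 = 75.6250%


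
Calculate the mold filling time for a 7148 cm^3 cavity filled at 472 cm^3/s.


Formula: t_fill = V_mold / Q_flow
t = 7148 cm^3 / 472 cm^3/s = 15.1441 s

15.1441 s


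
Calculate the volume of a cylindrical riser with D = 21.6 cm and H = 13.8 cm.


Formula: V = pi * (D/2)^2 * H  (cylinder volume)
Radius = D/2 = 21.6/2 = 10.8 cm
V = pi * 10.8^2 * 13.8 = 5056.8081 cm^3

5056.8081 cm^3


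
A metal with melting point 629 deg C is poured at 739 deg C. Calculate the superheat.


Formula: Superheat = T_pour - T_melt
Superheat = 739 - 629 = 110 deg C


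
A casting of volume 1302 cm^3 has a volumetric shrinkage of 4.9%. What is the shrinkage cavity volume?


Formula: V_shrink = V_casting * shrinkage_pct / 100
V_shrink = 1302 cm^3 * 4.9 / 100 = 63.7980 cm^3

63.7980 cm^3


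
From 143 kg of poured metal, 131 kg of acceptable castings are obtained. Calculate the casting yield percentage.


Formula: Casting Yield = (W_good / W_total) * 100
Yield = (131 kg / 143 kg) * 100 = 91.6084%

Final answer: 91.6084%


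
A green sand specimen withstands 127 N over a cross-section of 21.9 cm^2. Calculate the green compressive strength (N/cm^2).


Formula: Compressive Strength = Force / Area
Strength = 127 N / 21.9 cm^2 = 5.7991 N/cm^2

5.7991 N/cm^2


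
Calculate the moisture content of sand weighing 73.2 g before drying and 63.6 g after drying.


Formula: MC = (W_wet - W_dry) / W_wet * 100
Water mass = 73.2 - 63.6 = 9.6 g
MC = 9.6 / 73.2 * 100 = 13.1148%

Final answer: 13.1148%


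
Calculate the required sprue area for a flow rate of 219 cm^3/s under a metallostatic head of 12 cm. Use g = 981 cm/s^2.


Formula: v = sqrt(2*g*h), A = Q/v
Velocity: v = sqrt(2 * 981 * 12) = sqrt(23544) = 153.4405 cm/s
Sprue area: A = Q / v = 219 / 153.4405 = 1.4273 cm^2


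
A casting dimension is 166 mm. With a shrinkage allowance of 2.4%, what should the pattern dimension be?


Formula: L_pattern = L_casting * (1 + shrinkage_rate/100)
Shrinkage factor = 1 + 2.4/100 = 1.024
L_pattern = 166 mm * 1.024 = 169.9840 mm

Final answer: 169.9840 mm


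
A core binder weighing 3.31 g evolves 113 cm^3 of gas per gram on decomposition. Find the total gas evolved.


Formula: V_gas = W_binder * gas_evolution_rate
V = 3.31 g * 113 cm^3/g = 374.0300 cm^3

Answer: 374.0300 cm^3


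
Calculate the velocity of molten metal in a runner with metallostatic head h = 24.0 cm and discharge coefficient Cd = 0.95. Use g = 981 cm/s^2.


Formula: v = Cd * sqrt(2 * g * h)  (Torricelli with discharge coefficient)
2*g*h = 2 * 981 * 24.0 = 47088.0 cm^2/s^2
sqrt(47088.0) = 216.99770 cm/s
v = 0.95 * 216.99770 = 206.1478 cm/s

Answer: 206.1478 cm/s


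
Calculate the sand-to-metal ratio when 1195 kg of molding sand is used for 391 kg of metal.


Formula: Sand-to-Metal Ratio = W_sand / W_metal
Ratio = 1195 kg / 391 kg = 3.0563

Answer: 3.0563


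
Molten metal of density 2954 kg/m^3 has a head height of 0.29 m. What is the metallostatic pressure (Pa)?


Formula: P = rho * g * h
rho * g = 2954 * 9.81 = 28978.74 N/m^3
P = 28978.74 * 0.29 = 8403.8346 Pa

Final answer: 8403.8346 Pa


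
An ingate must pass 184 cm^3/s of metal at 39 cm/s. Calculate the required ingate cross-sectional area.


Formula: A_ingate = Q / v  (continuity equation)
A = 184 cm^3/s / 39 cm/s = 4.7179 cm^2

Answer: 4.7179 cm^2


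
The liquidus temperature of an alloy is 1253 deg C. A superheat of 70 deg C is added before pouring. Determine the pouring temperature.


Formula: T_pour = T_melt + Superheat
T_pour = 1253 + 70 = 1323 deg C


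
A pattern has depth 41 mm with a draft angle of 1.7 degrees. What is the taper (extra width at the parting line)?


Formula: taper = depth * tan(draft_angle)
tan(1.7 deg) = 0.0296793
taper = 41 mm * 0.0296793 = 1.2169 mm


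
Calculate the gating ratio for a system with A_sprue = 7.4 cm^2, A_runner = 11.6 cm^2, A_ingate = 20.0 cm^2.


Sprue:Runner:Ingate = 1 : 11.6/7.4 : 20.0/7.4 = 1:1.57:2.70

1:1.57:2.70


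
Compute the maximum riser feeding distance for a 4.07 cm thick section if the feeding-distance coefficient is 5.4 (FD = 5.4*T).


Formula: FD = 5.4 * T  (riser feeding-distance rule)
FD = 5.4 * 4.07 cm = 21.9780 cm

Answer: 21.9780 cm


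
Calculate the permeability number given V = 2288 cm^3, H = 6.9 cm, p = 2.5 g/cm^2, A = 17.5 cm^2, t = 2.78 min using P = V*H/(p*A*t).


Formula: Permeability Number P = (V * H) / (p * A * t)
Numerator: V * H = 2288 * 6.9 = 15787.2
Denominator: p * A * t = 2.5 * 17.5 * 2.78 = 121.625
P = 15787.2 / 121.625 = 129.8023

129.8023


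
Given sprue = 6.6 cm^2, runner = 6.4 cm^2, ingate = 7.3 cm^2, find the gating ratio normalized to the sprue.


Sprue:Runner:Ingate = 1 : 6.4/6.6 : 7.3/6.6 = 1:0.97:1.11

Answer: 1:0.97:1.11
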